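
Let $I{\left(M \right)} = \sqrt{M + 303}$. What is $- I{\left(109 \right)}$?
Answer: $- 2 \sqrt{103} \approx -20.298$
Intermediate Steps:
$I{\left(M \right)} = \sqrt{303 + M}$
$- I{\left(109 \right)} = - \sqrt{303 + 109} = - \sqrt{412} = - 2 \sqrt{103}$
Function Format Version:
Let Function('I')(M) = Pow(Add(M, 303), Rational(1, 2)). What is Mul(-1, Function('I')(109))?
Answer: Mul(-2, Pow(103, Rational(1, 2))) ≈ -20.298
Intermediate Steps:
Function('I')(M) = Pow(Add(303, M), Rational(1, 2))
Mul(-1, Function('I')(109)) = Mul(-1, Pow(Add(303, 109), Rational(1, 2))) = Mul(-1, Pow(412, Rational(1, 2))) = Mul(-1, Mul(2, Pow(103, Rational(1, 2)))) = Mul(-2, Pow(103, Rational(1, 2)))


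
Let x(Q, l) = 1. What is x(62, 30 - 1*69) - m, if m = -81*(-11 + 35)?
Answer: 1945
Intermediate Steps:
m = -1944 (m = -81*24 = -1944)
x(62, 30 - 1*69) - m = 1 - 1*(-1944) = 1 + 1944 = 1945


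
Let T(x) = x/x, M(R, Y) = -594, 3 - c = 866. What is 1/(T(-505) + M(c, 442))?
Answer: -1/593 ≈ -0.0016863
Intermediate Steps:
c = -863 (c = 3 - 1*866 = 3 - 866 = -863)
T(x) = 1
1/(T(-505) + M(c, 442)) = 1/(1 - 594) = 1/(-593) = -1/593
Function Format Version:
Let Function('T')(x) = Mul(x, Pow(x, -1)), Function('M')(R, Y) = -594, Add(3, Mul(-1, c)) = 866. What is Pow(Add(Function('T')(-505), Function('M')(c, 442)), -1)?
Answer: Rational(-1, 593) ≈ -0.0016863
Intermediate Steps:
c = -863 (c = Add(3, Mul(-1, 866)) = Add(3, -866) = -863)
Function('T')(x) = 1
Pow(Add(Function('T')(-505), Function('M')(c, 442)), -1) = Pow(Add(1, -594), -1) = Pow(-593, -1) = Rational(-1, 593)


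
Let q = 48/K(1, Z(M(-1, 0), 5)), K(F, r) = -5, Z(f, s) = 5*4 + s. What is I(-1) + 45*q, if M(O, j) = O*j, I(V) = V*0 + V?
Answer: -433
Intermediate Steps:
I(V) = V (I(V) = 0 + V = V)
Z(f, s) = 20 + s
q = -48/5 (q = 48/(-5) = 48*(-⅕) = -48/5 ≈ -9.6000)
I(-1) + 45*q = -1 + 45*(-48/5) = -1 - 432 = -433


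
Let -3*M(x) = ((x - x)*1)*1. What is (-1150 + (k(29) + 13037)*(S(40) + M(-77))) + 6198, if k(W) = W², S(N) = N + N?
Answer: 1115288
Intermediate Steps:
S(N) = 2*N
M(x) = 0 (M(x) = -(x - x)*1/3 = -0*1/3 = -0 = -⅓*0 = 0)
(-1150 + (k(29) + 13037)*(S(40) + M(-77))) + 6198 = (-1150 + (29² + 13037)*(2*40 + 0)) + 6198 = (-1150 + (841 + 13037)*(80 + 0)) + 6198 = (-1150 + 13878*80) + 6198 = (-1150 + 1110240) + 6198 = 1109090 + 6198 = 1115288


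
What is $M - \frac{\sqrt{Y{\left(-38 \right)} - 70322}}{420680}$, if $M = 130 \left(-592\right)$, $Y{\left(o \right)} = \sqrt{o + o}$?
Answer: $-76960 - \frac{\sqrt{-70322 + 2 i \sqrt{19}}}{420680} \approx -76960.0 - 0.00063037 i$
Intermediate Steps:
$Y{\left(o \right)} = \sqrt{2} \sqrt{o}$ ($Y{\left(o \right)} = \sqrt{2 o} = \sqrt{2} \sqrt{o}$)
$M = -76960$
$M - \frac{\sqrt{Y{\left(-38 \right)} - 70322}}{420680} = -76960 - \frac{\sqrt{\sqrt{2} \sqrt{-38} - 70322}}{420680} = -76960 - \sqrt{\sqrt{2} i \sqrt{38} - 70322} \cdot \frac{1}{420680} = -76960 - \sqrt{2 i \sqrt{19} - 70322} \cdot \frac{1}{420680} = -76960 - \sqrt{-70322 + 2 i \sqrt{19}} \cdot \frac{1}{420680} = -76960 - \frac{\sqrt{-70322 + 2 i \sqrt{19}}}{420680}$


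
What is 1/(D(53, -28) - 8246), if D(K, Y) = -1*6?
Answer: -1/8252 ≈ -0.00012118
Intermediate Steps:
D(K, Y) = -6
1/(D(53, -28) - 8246) = 1/(-6 - 8246) = 1/(-8252) = -1/8252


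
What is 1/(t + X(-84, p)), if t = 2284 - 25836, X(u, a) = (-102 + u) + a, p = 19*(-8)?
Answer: -1/23890 ≈ -4.1859e-5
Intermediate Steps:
p = -152
X(u, a) = -102 + a + u
t = -23552
1/(t + X(-84, p)) = 1/(-23552 + (-102 - 152 - 84)) = 1/(-23552 - 338) = 1/(-23890) = -1/23890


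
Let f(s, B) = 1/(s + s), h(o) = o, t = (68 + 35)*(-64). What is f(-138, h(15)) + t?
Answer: -1819393/276 ≈ -6592.0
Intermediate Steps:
t = -6592 (t = 103*(-64) = -6592)
f(s, B) = 1/(2*s)
f(-138, h(15)) + t = (½)/(-138) - 6592 = (½)*(-1/138) - 6592 = -1/276 - 6592 = -1819393/276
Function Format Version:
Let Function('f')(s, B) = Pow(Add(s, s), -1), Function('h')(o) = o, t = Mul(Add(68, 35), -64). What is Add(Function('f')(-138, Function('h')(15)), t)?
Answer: Rational(-1819393, 276) ≈ -6592.0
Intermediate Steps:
t = -6592 (t = Mul(103, -64) = -6592)
Function('f')(s, B) = Mul(Rational(1, 2), Pow(s, -1)) (Function('f')(s, B) = Pow(Mul(2, s), -1) = Mul(Rational(1, 2), Pow(s, -1)))
Add(Function('f')(-138, Function('h')(15)), t) = Add(Mul(Rational(1, 2), Pow(-138, -1)), -6592) = Add(Mul(Rational(1, 2), Rational(-1, 138)), -6592) = Add(Rational(-1, 276), -6592) = Rational(-1819393, 276)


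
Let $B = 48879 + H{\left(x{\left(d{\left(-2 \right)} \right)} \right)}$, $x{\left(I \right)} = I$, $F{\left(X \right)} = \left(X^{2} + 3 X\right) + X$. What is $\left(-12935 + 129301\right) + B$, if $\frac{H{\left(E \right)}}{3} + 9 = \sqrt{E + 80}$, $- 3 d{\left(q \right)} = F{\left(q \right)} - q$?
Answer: $165218 + 11 \sqrt{6} \approx 1.6525 \cdot 10^{5}$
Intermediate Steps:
$F{\left(X \right)} = X^{2} + 4 X$
$d{\left(q \right)} = \frac{q}{3} - \frac{q \left(4 + q\right)}{3}$ ($d{\left(q \right)} = - \frac{q \left(4 + q\right) - q}{3} = - \frac{- q + q \left(4 + q\right)}{3} = \frac{q}{3} - \frac{q \left(4 + q\right)}{3}$)
$H{\left(E \right)} = -27 + 3 \sqrt{80 + E}$ ($H{\left(E \right)} = -27 + 3 \sqrt{E + 80} = -27 + 3 \sqrt{80 + E}$)
$B = 48852 + 11 \sqrt{6}$ ($B = 48879 - \left(27 - 3 \sqrt{80 + \frac{1}{3} \left(-2\right) \left(-3 - -2\right)}\right) = 48879 - \left(27 - 3 \sqrt{80 + \frac{1}{3} \left(-2\right) \left(-3 + 2\right)}\right) = 48879 - \left(27 - 3 \sqrt{80 + \frac{1}{3} \left(-2\right) \left(-1\right)}\right) = 48879 - \left(27 - 3 \sqrt{80 + \frac{2}{3}}\right) = 48879 - \left(27 - 3 \sqrt{\frac{242}{3}}\right) = 48879 - \left(27 - 3 \frac{11 \sqrt{6}}{3}\right) = 48879 - \left(27 - 11 \sqrt{6}\right) = 48852 + 11 \sqrt{6} \approx 48879.0$)
$\left(-12935 + 129301\right) + B = \left(-12935 + 129301\right) + \left(48852 + 11 \sqrt{6}\right) = 116366 + \left(48852 + 11 \sqrt{6}\right) = 165218 + 11 \sqrt{6}$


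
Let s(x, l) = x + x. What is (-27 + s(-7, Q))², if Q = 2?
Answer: 1681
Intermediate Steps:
s(x, l) = 2*x
(-27 + s(-7, Q))² = (-27 + 2*(-7))² = (-27 - 14)² = (-41)² = 1681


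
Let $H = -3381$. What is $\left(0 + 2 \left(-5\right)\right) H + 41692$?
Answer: $75502$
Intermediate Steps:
$\left(0 + 2 \left(-5\right)\right) H + 41692 = \left(0 + 2 \left(-5\right)\right) \left(-3381\right) + 41692 = \left(0 - 10\right) \left(-3381\right) + 41692 = \left(-10\right) \left(-3381\right) + 41692 = 33810 + 41692 = 75502$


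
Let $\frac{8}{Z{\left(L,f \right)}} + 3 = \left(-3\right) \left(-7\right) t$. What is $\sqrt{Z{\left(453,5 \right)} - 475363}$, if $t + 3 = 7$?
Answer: $\frac{i \sqrt{38504395}}{9} \approx 689.47 i$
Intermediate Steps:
$t = 4$ ($t = -3 + 7 = 4$)
$Z{\left(L,f \right)} = \frac{8}{81}$ ($Z{\left(L,f \right)} = \frac{8}{-3 + \left(-3\right) \left(-7\right) 4} = \frac{8}{-3 + 21 \cdot 4} = \frac{8}{-3 + 84} = \frac{8}{81}$)
$\sqrt{Z{\left(453,5 \right)} - 475363} = \sqrt{\frac{8}{81} - 475363} = \sqrt{- \frac{38504395}{81}} = \frac{i \sqrt{38504395}}{9}$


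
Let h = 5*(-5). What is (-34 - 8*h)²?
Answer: 27556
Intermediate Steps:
h = -25
(-34 - 8*h)² = (-34 - 8*(-25))² = (-34 + 200)² = 166² = 27556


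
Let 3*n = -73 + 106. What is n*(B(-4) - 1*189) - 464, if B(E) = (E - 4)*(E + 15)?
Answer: -3511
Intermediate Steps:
n = 11 (n = (-73 + 106)/3 = (1/3)*33 = 11)
B(E) = (-4 + E)*(15 + E)
n*(B(-4) - 1*189) - 464 = 11*((-60 + (-4)**2 + 11*(-4)) - 1*189) - 464 = 11*((-60 + 16 - 44) - 189) - 464 = 11*(-88 - 189) - 464 = 11*(-277) - 464 = -3047 - 464 = -3511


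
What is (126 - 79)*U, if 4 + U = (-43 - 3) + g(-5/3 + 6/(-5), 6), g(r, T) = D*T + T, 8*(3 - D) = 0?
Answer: -1222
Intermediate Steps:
D = 3 (D = 3 - ⅛*0 = 3 + 0 = 3)
g(r, T) = 4*T (g(r, T) = 3*T + T = 4*T)
U = -26 (U = -4 + ((-43 - 3) + 4*6) = -4 + (-46 + 24) = -4 - 22 = -26)
(126 - 79)*U = (126 - 79)*(-26) = 47*(-26) = -1222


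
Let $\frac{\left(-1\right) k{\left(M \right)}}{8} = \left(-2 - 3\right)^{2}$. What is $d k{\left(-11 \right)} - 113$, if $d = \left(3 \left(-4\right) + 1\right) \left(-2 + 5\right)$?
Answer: $6487$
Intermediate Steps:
$d = -33$ ($d = \left(-12 + 1\right) 3 = \left(-11\right) 3 = -33$)
$k{\left(M \right)} = -200$ ($k{\left(M \right)} = - 8 \left(-2 - 3\right)^{2} = - 8 \left(-5\right)^{2} = \left(-8\right) 25 = -200$)
$d k{\left(-11 \right)} - 113 = \left(-33\right) \left(-200\right) - 113 = 6600 - 113 = 6487$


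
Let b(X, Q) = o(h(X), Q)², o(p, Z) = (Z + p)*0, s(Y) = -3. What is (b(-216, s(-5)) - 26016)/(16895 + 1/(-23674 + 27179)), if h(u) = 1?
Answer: -1899710/1233687 ≈ -1.5399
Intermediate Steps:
o(p, Z) = 0
b(X, Q) = 0 (b(X, Q) = 0² = 0)
(b(-216, s(-5)) - 26016)/(16895 + 1/(-23674 + 27179)) = (0 - 26016)/(16895 + 1/(-23674 + 27179)) = -26016/(16895 + 1/3505) = -26016/59216976/3505 = -26016*3505/59216976 = -1899710/1233687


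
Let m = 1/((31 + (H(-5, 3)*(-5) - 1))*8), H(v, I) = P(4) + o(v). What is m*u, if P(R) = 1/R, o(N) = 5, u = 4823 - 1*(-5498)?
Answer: 10321/30 ≈ 344.03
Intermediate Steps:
u = 10321 (u = 4823 + 5498 = 10321)
H(v, I) = 21/4 (H(v, I) = 1/4 + 5 = 21/4)
m = 1/30 (m = 1/((31 + ((21/4)*(-5) - 1))*8) = (1/8)/(31 + (-105/4 - 1)) = (1/8)/(31 - 109/4) = (1/8)/(15/4) = (4/15)*(1/8) = 1/30 ≈ 0.033333)
m*u = (1/30)*10321 = 10321/30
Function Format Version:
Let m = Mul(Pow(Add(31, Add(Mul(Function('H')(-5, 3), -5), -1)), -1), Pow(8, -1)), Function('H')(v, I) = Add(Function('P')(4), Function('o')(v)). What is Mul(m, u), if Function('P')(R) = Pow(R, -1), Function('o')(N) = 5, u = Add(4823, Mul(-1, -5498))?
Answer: Rational(10321, 30) ≈ 344.03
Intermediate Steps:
u = 10321 (u = Add(4823, 5498) = 10321)
Function('H')(v, I) = Rational(21, 4) (Function('H')(v, I) = Add(Pow(4, -1), 5) = Add(Rational(1, 4), 5) = Rational(21, 4))
m = Rational(1, 30) (m = Mul(Pow(Add(31, Add(Mul(Rational(21, 4), -5), -1)), -1), Pow(8, -1)) = Mul(Pow(Add(31, Add(Rational(-105, 4), -1)), -1), Rational(1, 8)) = Mul(Pow(Add(31, Rational(-109, 4)), -1), Rational(1, 8)) = Mul(Pow(Rational(15, 4), -1), Rational(1, 8)) = Mul(Rational(4, 15), Rational(1, 8)) = Rational(1, 30) ≈ 0.033333)
Mul(m, u) = Mul(Rational(1, 30), 10321) = Rational(10321, 30)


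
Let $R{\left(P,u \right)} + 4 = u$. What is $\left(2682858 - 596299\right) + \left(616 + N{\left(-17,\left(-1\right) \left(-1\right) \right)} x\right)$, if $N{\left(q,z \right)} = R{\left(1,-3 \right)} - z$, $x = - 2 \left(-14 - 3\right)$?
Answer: $2086903$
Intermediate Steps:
$x = 34$ ($x = \left(-2\right) \left(-17\right) = 34$)
$R{\left(P,u \right)} = -4 + u$
$N{\left(q,z \right)} = -7 - z$ ($N{\left(q,z \right)} = \left(-4 - 3\right) - z = -7 - z$)
$\left(2682858 - 596299\right) + \left(616 + N{\left(-17,\left(-1\right) \left(-1\right) \right)} x\right) = \left(2682858 - 596299\right) + \left(616 + \left(-7 - \left(-1\right) \left(-1\right)\right) 34\right) = 2086559 + \left(616 + \left(-7 - 1\right) 34\right) = 2086559 + \left(616 - 272\right) = 2086559 + 344 = 2086903$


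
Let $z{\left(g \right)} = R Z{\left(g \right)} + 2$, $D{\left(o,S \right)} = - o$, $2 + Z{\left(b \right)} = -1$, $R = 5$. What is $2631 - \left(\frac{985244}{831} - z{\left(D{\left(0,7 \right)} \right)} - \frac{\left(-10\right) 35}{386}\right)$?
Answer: $\frac{229585177}{160383} \approx 1431.5$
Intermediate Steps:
$Z{\left(b \right)} = -3$ ($Z{\left(b \right)} = -2 - 1 = -3$)
$z{\left(g \right)} = -13$ ($z{\left(g \right)} = 5 \left(-3\right) + 2 = -15 + 2 = -13$)
$2631 - \left(\frac{985244}{831} - z{\left(D{\left(0,7 \right)} \right)} - \frac{\left(-10\right) 35}{386}\right) = 2631 - \left(\frac{996047}{831} - \frac{\left(-10\right) 35}{386}\right) = 2631 + \left(\left(-13 + \left(\left(-350\right) \frac{1}{386} + 509 \left(- \frac{1}{831}\right)\right)\right) - 1185\right) = 2631 - \frac{192382496}{160383} = \frac{229585177}{160383}$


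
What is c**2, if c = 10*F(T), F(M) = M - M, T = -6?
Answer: 0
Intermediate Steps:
F(M) = 0
c = 0 (c = 10*0 = 0)
c**2 = 0**2 = 0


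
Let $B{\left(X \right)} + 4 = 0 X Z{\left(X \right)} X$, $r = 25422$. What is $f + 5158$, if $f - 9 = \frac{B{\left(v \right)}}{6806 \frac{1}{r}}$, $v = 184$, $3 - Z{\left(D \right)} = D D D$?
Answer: $\frac{17532457}{3403} \approx 5152.1$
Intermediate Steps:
$Z{\left(D \right)} = 3 - D^{3}$ ($Z{\left(D \right)} = 3 - D D D = 3 - D^{2} D = 3 - D^{3}$)
$B{\left(X \right)} = -4$ ($B{\left(X \right)} = -4 + 0 X \left(3 - X^{3}\right) X = -4 + 0 \left(3 - X^{3}\right) X = -4 + 0 X = -4 + 0 = -4$)
$f = - \frac{20217}{3403}$ ($f = 9 - \frac{4}{6806 \cdot \frac{1}{25422}} = 9 - \frac{4}{\frac{3403}{12711}} = 9 - \frac{50844}{3403} = - \frac{20217}{3403} \approx -5.9409$)
$f + 5158 = - \frac{20217}{3403} + 5158 = \frac{17532457}{3403}$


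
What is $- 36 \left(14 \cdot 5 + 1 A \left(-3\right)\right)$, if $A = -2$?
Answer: $-2736$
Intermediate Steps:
$- 36 \left(14 \cdot 5 + 1 A \left(-3\right)\right) = - 36 \left(14 \cdot 5 + 1 \left(-2\right) \left(-3\right)\right) = - 36 \left(70 - -6\right) = - 36 \left(70 + 6\right) = \left(-36\right) 76 = -2736$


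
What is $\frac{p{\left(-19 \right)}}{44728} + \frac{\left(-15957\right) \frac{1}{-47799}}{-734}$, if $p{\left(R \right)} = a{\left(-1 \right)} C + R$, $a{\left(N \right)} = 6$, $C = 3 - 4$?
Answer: $- \frac{88379797}{87180999736} \approx -0.0010138$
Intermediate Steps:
$C = -1$ ($C = 3 - 4 = -1$)
$p{\left(R \right)} = -6 + R$ ($p{\left(R \right)} = 6 \left(-1\right) + R = -6 + R$)
$\frac{p{\left(-19 \right)}}{44728} + \frac{\left(-15957\right) \frac{1}{-47799}}{-734} = \frac{-6 - 19}{44728} + \frac{\left(-15957\right) \frac{1}{-47799}}{-734} = \left(-25\right) \frac{1}{44728} + \left(-15957\right) \left(- \frac{1}{47799}\right) \left(- \frac{1}{734}\right) = - \frac{25}{44728} + \frac{1773}{5311} \left(- \frac{1}{734}\right) = - \frac{25}{44728} - \frac{1773}{3898274} = - \frac{88379797}{87180999736}$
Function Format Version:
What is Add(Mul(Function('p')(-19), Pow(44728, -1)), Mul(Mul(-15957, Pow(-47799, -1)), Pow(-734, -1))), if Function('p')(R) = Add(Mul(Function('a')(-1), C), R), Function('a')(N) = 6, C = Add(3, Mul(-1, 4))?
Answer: Rational(-88379797, 87180999736) ≈ -0.0010138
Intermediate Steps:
C = -1 (C = Add(3, -4) = -1)
Function('p')(R) = Add(-6, R) (Function('p')(R) = Add(Mul(6, -1), R) = Add(-6, R))
Add(Mul(Function('p')(-19), Pow(44728, -1)), Mul(Mul(-15957, Pow(-47799, -1)), Pow(-734, -1))) = Add(Mul(Add(-6, -19), Pow(44728, -1)), Mul(Mul(-15957, Pow(-47799, -1)), Pow(-734, -1))) = Add(Mul(-25, Rational(1, 44728)), Mul(Mul(-15957, Rational(-1, 47799)), Rational(-1, 734))) = Add(Rational(-25, 44728), Mul(Rational(1773, 5311), Rational(-1, 734))) = Add(Rational(-25, 44728), Rational(-1773, 3898274)) = Rational(-88379797, 87180999736)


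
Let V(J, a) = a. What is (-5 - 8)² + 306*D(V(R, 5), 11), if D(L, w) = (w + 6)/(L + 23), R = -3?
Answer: 4967/14 ≈ 354.79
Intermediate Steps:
D(L, w) = (6 + w)/(23 + L)
(-5 - 8)² + 306*D(V(R, 5), 11) = (-5 - 8)² + 306*((6 + 11)/(23 + 5)) = (-13)² + 306*(17/28) = 169 + 306*((1/28)*17) = 169 + 306*(17/28) = 169 + 2601/14 = 4967/14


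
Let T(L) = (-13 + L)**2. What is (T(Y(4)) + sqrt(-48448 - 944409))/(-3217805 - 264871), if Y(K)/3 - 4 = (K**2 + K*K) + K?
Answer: -11449/3482676 - I*sqrt(992857)/3482676 ≈ -0.0032874 - 0.00028611*I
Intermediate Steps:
Y(K) = 12 + 3*K + 6*K**2 (Y(K) = 12 + 3*((K**2 + K*K) + K) = 12 + 3*((K**2 + K**2) + K) = 12 + 3*(2*K**2 + K) = 12 + 3*(K + 2*K**2) = 12 + (3*K + 6*K**2) = 12 + 3*K + 6*K**2)
(T(Y(4)) + sqrt(-48448 - 944409))/(-3217805 - 264871) = ((-13 + (12 + 3*4 + 6*4**2))**2 + sqrt(-48448 - 944409))/(-3217805 - 264871) = ((-13 + (12 + 12 + 6*16))**2 + sqrt(-992857))/(-3482676) = ((-13 + (12 + 12 + 96))**2 + I*sqrt(992857))*(-1/3482676) = ((-13 + 120)**2 + I*sqrt(992857))*(-1/3482676) = (107**2 + I*sqrt(992857))*(-1/3482676) = (11449 + I*sqrt(992857))*(-1/3482676) = -11449/3482676 - I*sqrt(992857)/3482676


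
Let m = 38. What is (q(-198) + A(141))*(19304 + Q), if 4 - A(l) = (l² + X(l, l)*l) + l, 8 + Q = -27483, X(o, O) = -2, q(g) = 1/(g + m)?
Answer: 25852589307/160 ≈ 1.6158e+8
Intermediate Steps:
q(g) = 1/(38 + g) (q(g) = 1/(g + 38) = 1/(38 + g))
Q = -27491 (Q = -8 - 27483 = -27491)
A(l) = 4 + l - l² (A(l) = 4 - ((l² - 2*l) + l) = 4 - (l² - l) = 4 + (l - l²) = 4 + l - l²)
(q(-198) + A(141))*(19304 + Q) = (1/(38 - 198) + (4 + 141 - 1*141²))*(19304 - 27491) = (1/(-160) + (4 + 141 - 1*19881))*(-8187) = (-1/160 + (4 + 141 - 19881))*(-8187) = (-1/160 - 19736)*(-8187) = -3157761/160*(-8187) = 25852589307/160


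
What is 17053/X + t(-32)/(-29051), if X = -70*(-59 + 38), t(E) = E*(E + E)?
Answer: 492396143/42704970 ≈ 11.530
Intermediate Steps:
t(E) = 2*E**2 (t(E) = E*(2*E) = 2*E**2)
X = 1470 (X = -70*(-21) = 1470)
17053/X + t(-32)/(-29051) = 17053/1470 + (2*(-32)**2)/(-29051) = 17053*(1/1470) + (2*1024)*(-1/29051) = 17053/1470 + 2048*(-1/29051) = 17053/1470 - 2048/29051 = 492396143/42704970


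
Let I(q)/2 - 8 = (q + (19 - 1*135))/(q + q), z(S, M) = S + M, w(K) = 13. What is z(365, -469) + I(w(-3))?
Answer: -1247/13 ≈ -95.923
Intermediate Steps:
z(S, M) = M + S
I(q) = 16 + (-116 + q)/q (I(q) = 16 + 2*((q + (19 - 1*135))/(q + q)) = 16 + 2*((q + (19 - 135))/((2*q))) = 16 + 2*((q - 116)*(1/(2*q))) = 16 + 2*((-116 + q)*(1/(2*q))) = 16 + 2*((-116 + q)/(2*q)) = 16 + (-116 + q)/q)
z(365, -469) + I(w(-3)) = (-469 + 365) + (17 - 116/13) = -104 + (17 - 116*1/13) = -104 + (17 - 116/13) = -104 + 105/13 = -1247/13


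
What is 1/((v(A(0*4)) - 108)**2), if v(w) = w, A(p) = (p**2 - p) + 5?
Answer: 1/10609 ≈ 9.4260e-5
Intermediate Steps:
A(p) = 5 + p**2 - p
1/((v(A(0*4)) - 108)**2) = 1/(((5 + (0*4)**2 - 0*4) - 108)**2) = 1/(((5 + 0**2 - 1*0) - 108)**2) = 1/(((5 + 0 + 0) - 108)**2) = 1/((5 - 108)**2) = 1/((-103)**2) = 1/10609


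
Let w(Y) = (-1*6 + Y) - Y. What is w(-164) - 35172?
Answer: -35178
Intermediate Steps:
w(Y) = -6 (w(Y) = (-6 + Y) - Y = -6)
w(-164) - 35172 = -6 - 35172 = -35178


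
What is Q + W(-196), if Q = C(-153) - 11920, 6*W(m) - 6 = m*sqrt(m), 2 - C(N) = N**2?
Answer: -35326 - 1372*I/3 ≈ -35326.0 - 457.33*I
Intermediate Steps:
C(N) = 2 - N**2
W(m) = 1 + m**(3/2)/6 (W(m) = 1 + (m*sqrt(m))/6 = 1 + m**(3/2)/6)
Q = -35327 (Q = (2 - 1*(-153)**2) - 11920 = (2 - 1*23409) - 11920 = (2 - 23409) - 11920 = -23407 - 11920 = -35327)
Q + W(-196) = -35327 + (1 + (-196)**(3/2)/6) = -35327 + (1 + (-2744*I)/6) = -35327 + (1 - 1372*I/3) = -35326 - 1372*I/3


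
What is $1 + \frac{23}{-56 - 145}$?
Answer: $\frac{178}{201} \approx 0.88557$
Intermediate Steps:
$1 + \frac{23}{-56 - 145} = 1 + \frac{23}{-201} = 1 + 23 \left(- \frac{1}{201}\right) = 1 - \frac{23}{201} = \frac{178}{201}$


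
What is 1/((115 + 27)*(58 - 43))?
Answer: 1/2130 ≈ 0.00046948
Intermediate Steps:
1/((115 + 27)*(58 - 43)) = 1/(142*15) = 1/2130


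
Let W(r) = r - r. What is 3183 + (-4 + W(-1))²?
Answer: 3199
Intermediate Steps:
W(r) = 0
3183 + (-4 + W(-1))² = 3183 + (-4 + 0)² = 3183 + (-4)² = 3183 + 16 = 3199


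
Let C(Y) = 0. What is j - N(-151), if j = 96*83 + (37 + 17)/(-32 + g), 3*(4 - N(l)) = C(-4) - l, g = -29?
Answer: 1466461/183 ≈ 8013.4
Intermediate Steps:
N(l) = 4 + l/3 (N(l) = 4 - (0 - l)/3 = 4 - (-1)*l/3 = 4 + l/3)
j = 485994/61 (j = 96*83 + (37 + 17)/(-32 - 29) = 7968 + 54/(-61) = 7968 + 54*(-1/61) = 7968 - 54/61 = 485994/61 ≈ 7967.1)
j - N(-151) = 485994/61 - (4 + (⅓)*(-151)) = 485994/61 - (4 - 151/3) = 485994/61 - 1*(-139/3) = 485994/61 + 139/3 = 1466461/183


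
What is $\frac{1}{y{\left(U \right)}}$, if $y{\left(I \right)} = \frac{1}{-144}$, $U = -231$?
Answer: $-144$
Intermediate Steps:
$y{\left(I \right)} = - \frac{1}{144}$
$\frac{1}{y{\left(U \right)}} = \frac{1}{- \frac{1}{144}} = -144$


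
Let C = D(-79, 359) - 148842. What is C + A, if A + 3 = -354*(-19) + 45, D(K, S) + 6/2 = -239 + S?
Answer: -141957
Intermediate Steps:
D(K, S) = -242 + S (D(K, S) = -3 + (-239 + S) = -242 + S)
C = -148725 (C = (-242 + 359) - 148842 = 117 - 148842 = -148725)
A = 6768 (A = -3 + (-354*(-19) + 45) = -3 + (6726 + 45) = -3 + 6771 = 6768)
C + A = -148725 + 6768 = -141957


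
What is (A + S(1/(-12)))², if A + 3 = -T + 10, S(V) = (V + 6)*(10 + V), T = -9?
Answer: 115627009/20736 ≈ 5576.1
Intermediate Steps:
S(V) = (6 + V)*(10 + V)
A = 16 (A = -3 + (-1*(-9) + 10) = -3 + (9 + 10) = -3 + 19 = 16)
(A + S(1/(-12)))² = (16 + (60 + (1/(-12))² + 16/(-12)))² = (16 + (60 + (-1/12)² + 16*(-1/12)))² = (16 + (60 + 1/144 - 4/3))² = (16 + 8449/144)² = (10753/144)² = 115627009/20736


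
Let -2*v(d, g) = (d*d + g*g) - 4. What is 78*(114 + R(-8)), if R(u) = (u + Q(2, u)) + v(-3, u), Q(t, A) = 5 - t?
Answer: 5811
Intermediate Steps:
v(d, g) = 2 - d²/2 - g²/2 (v(d, g) = -((d*d + g*g) - 4)/2 = -((d² + g²) - 4)/2 = -(-4 + d² + g²)/2 = 2 - d²/2 - g²/2)
R(u) = ½ + u - u²/2 (R(u) = (u + (5 - 1*2)) + (2 - ½*(-3)² - u²/2) = (u + (5 - 2)) + (2 - ½*9 - u²/2) = (u + 3) + (2 - 9/2 - u²/2) = (3 + u) + (-5/2 - u²/2) = ½ + u - u²/2)
78*(114 + R(-8)) = 78*(114 + (½ - 8 - ½*(-8)²)) = 78*(114 + (½ - 8 - ½*64)) = 78*(114 + (½ - 8 - 32)) = 78*(114 - 79/2) = 78*(149/2) = 5811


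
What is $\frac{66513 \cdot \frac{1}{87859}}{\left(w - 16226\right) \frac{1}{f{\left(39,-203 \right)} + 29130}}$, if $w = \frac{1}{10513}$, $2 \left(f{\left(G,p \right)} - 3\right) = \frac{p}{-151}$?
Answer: $- \frac{6152269808543361}{4526174904506666} \approx -1.3593$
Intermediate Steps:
$f{\left(G,p \right)} = 3 - \frac{p}{302}$ ($f{\left(G,p \right)} = 3 + \frac{p \frac{1}{-151}}{2} = 3 + \frac{p \left(- \frac{1}{151}\right)}{2} = 3 + \frac{\left(- \frac{1}{151}\right) p}{2} = 3 - \frac{p}{302}$)
$w = \frac{1}{10513} \approx 9.512 \cdot 10^{-5}$
$\frac{66513 \cdot \frac{1}{87859}}{\left(w - 16226\right) \frac{1}{f{\left(39,-203 \right)} + 29130}} = \frac{66513 \cdot \frac{1}{87859}}{\left(\frac{1}{10513} - 16226\right) \frac{1}{\left(3 - - \frac{203}{302}\right) + 29130}} = \frac{66513 \cdot \frac{1}{87859}}{\left(- \frac{170583937}{10513}\right) \frac{1}{\left(3 + \frac{203}{302}\right) + 29130}} = \frac{66513}{87859 \left(- \frac{170583937}{10513 \left(\frac{1109}{302} + 29130\right)}\right)} = \frac{66513}{87859 \left(- \frac{170583937}{10513 \cdot \frac{8798369}{302}}\right)} = \frac{66513}{87859 \left(\left(- \frac{170583937}{10513}\right) \frac{302}{8798369}\right)} = \frac{66513}{87859 \left(- \frac{51516348974}{92497253297}\right)} = \frac{66513}{87859} \left(- \frac{92497253297}{51516348974}\right) = - \frac{6152269808543361}{4526174904506666}$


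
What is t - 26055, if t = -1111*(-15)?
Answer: -9390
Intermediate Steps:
t = 16665
t - 26055 = 16665 - 26055 = -9390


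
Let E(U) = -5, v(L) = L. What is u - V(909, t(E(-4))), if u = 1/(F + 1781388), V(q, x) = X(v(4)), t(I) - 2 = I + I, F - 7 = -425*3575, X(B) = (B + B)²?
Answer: -16769279/262020 ≈ -64.000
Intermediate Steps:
X(B) = 4*B² (X(B) = (2*B)² = 4*B²)
F = -1519368 (F = 7 - 425*3575 = 7 - 1519375 = -1519368)
t(I) = 2 + 2*I (t(I) = 2 + (I + I) = 2 + 2*I)
V(q, x) = 64 (V(q, x) = 4*4² = 4*16 = 64)
u = 1/262020 (u = 1/(-1519368 + 1781388) = 1/262020 ≈ 3.8165e-6)
u - V(909, t(E(-4))) = 1/262020 - 1*64 = 1/262020 - 64 = -16769279/262020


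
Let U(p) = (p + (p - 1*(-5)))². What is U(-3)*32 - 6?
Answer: 26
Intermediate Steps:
U(p) = (5 + 2*p)² (U(p) = (p + (p + 5))² = (p + (5 + p))² = (5 + 2*p)²)
U(-3)*32 - 6 = (5 + 2*(-3))²*32 - 6 = (5 - 6)²*32 - 6 = (-1)²*32 - 6 = 1*32 - 6 = 32 - 6 = 26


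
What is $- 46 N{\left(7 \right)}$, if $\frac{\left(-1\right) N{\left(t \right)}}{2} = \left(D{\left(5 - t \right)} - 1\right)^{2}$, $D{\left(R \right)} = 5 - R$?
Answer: $3312$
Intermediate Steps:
$N{\left(t \right)} = - 2 \left(-1 + t\right)^{2}$ ($N{\left(t \right)} = - 2 \left(\left(5 - \left(5 - t\right)\right) - 1\right)^{2} = - 2 \left(\left(5 + \left(-5 + t\right)\right) - 1\right)^{2} = - 2 \left(t - 1\right)^{2} = - 2 \left(-1 + t\right)^{2}$)
$- 46 N{\left(7 \right)} = - 46 \left(- 2 \left(-1 + 7\right)^{2}\right) = - 46 \left(- 2 \cdot 6^{2}\right) = - 46 \left(\left(-2\right) 36\right) = \left(-46\right) \left(-72\right) = 3312$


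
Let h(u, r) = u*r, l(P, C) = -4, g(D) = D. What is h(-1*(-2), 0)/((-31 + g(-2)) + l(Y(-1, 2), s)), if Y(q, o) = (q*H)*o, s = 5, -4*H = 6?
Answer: 0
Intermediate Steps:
H = -3/2 (H = -¼*6 = -3/2 ≈ -1.5000)
Y(q, o) = -3*o*q/2 (Y(q, o) = (q*(-3/2))*o = (-3*q/2)*o = -3*o*q/2)
h(u, r) = r*u
h(-1*(-2), 0)/((-31 + g(-2)) + l(Y(-1, 2), s)) = (0*(-1*(-2)))/((-31 - 2) - 4) = (0*2)/(-33 - 4) = 0/(-37) = -1/37*0 = 0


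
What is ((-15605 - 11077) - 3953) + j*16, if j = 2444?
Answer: 8469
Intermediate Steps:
((-15605 - 11077) - 3953) + j*16 = ((-15605 - 11077) - 3953) + 2444*16 = (-26682 - 3953) + 39104 = -30635 + 39104 = 8469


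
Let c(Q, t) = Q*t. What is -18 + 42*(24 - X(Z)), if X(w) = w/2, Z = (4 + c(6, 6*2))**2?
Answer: -120306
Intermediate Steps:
Z = 5776 (Z = (4 + 6*(6*2))**2 = (4 + 6*12)**2 = (4 + 72)**2 = 76**2 = 5776)
X(w) = w/2 (X(w) = w*(1/2) = w/2)
-18 + 42*(24 - X(Z)) = -18 + 42*(24 - 5776/2) = -18 + 42*(24 - 1*2888) = -18 + 42*(24 - 2888) = -18 + 42*(-2864) = -18 - 120288 = -120306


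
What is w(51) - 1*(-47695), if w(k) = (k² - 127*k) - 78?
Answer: 43741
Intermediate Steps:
w(k) = -78 + k² - 127*k
w(51) - 1*(-47695) = (-78 + 51² - 127*51) - 1*(-47695) = (-78 + 2601 - 6477) + 47695 = -3954 + 47695 = 43741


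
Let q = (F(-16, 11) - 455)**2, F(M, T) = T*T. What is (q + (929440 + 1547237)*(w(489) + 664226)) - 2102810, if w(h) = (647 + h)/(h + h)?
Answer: 268147085234436/163 ≈ 1.6451e+12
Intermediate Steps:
w(h) = (647 + h)/(2*h) (w(h) = (647 + h)/((2*h)) = (647 + h)*(1/(2*h)) = (647 + h)/(2*h))
F(M, T) = T**2
q = 111556 (q = (11**2 - 455)**2 = (121 - 455)**2 = (-334)**2 = 111556)
(q + (929440 + 1547237)*(w(489) + 664226)) - 2102810 = (111556 + (929440 + 1547237)*((1/2)*(647 + 489)/489 + 664226)) - 2102810 = (111556 + 2476677*((1/2)*(1/489)*1136 + 664226)) - 2102810 = (111556 + 2476677*(568/489 + 664226)) - 2102810 = (111556 + 2476677*(324807082/489)) - 2102810 = (111556 + 268147409808838/163) - 2102810 = 268147427992466/163 - 2102810 = 268147085234436/163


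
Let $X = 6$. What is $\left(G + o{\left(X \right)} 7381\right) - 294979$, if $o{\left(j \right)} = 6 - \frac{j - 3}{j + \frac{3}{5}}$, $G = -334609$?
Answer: $-588657$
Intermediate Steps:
$o{\left(j \right)} = 6 - \frac{-3 + j}{\frac{3}{5} + j}$ ($o{\left(j \right)} = 6 - \frac{-3 + j}{j + 3 \cdot \frac{1}{5}} = 6 - \frac{-3 + j}{j + \frac{3}{5}} = 6 - \frac{-3 + j}{\frac{3}{5} + j}$)
$\left(G + o{\left(X \right)} 7381\right) - 294979 = \left(-334609 + \frac{33 + 25 \cdot 6}{3 + 5 \cdot 6} \cdot 7381\right) - 294979 = \left(-334609 + \frac{33 + 150}{3 + 30} \cdot 7381\right) - 294979 = \left(-334609 + \frac{1}{33} \cdot 183 \cdot 7381\right) - 294979 = \left(-334609 + \frac{61}{11} \cdot 7381\right) - 294979 = \left(-334609 + 40931\right) - 294979 = -293678 - 294979 = -588657$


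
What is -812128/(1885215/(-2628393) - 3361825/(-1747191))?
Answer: -38849366097574959/57732985585 ≈ -6.7291e+5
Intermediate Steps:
-812128/(1885215/(-2628393) - 3361825/(-1747191)) = -812128/(1885215*(-1/2628393) - 3361825*(-1/1747191)) = -812128/(-628405/876131 + 3361825/1747191) = -812128/1847455538720/1530768198021 = -812128*1530768198021/1847455538720 = -38849366097574959/57732985585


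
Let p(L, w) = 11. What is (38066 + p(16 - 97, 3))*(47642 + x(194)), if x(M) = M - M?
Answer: 1814064434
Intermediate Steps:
x(M) = 0
(38066 + p(16 - 97, 3))*(47642 + x(194)) = (38066 + 11)*(47642 + 0) = 38077*47642 = 1814064434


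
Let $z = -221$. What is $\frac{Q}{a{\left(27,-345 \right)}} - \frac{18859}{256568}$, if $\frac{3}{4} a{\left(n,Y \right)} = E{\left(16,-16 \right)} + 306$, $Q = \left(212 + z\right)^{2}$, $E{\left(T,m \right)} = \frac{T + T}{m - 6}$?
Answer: $\frac{27068479}{214875700} \approx 0.12597$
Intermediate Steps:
$E{\left(T,m \right)} = \frac{2 T}{-6 + m}$
$Q = 81$ ($Q = \left(212 - 221\right)^{2} = \left(-9\right)^{2} = 81$)
$a{\left(n,Y \right)} = \frac{13400}{33}$ ($a{\left(n,Y \right)} = \frac{4 \left(2 \cdot 16 \frac{1}{-6 - 16} + 306\right)}{3} = \frac{4 \left(2 \cdot 16 \frac{1}{-22} + 306\right)}{3} = \frac{4 \left(2 \cdot 16 \left(- \frac{1}{22}\right) + 306\right)}{3} = \frac{4 \left(- \frac{16}{11} + 306\right)}{3} = \frac{4}{3} \cdot \frac{3350}{11} = \frac{13400}{33}$)
$\frac{Q}{a{\left(27,-345 \right)}} - \frac{18859}{256568} = \frac{81}{\frac{13400}{33}} - \frac{18859}{256568} = 81 \cdot \frac{33}{13400} - \frac{18859}{256568} = \frac{2673}{13400} - \frac{18859}{256568} = \frac{27068479}{214875700}$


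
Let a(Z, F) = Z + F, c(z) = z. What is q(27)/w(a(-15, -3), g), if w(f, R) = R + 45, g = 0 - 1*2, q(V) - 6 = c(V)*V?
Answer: 735/43 ≈ 17.093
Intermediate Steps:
q(V) = 6 + V² (q(V) = 6 + V*V = 6 + V²)
a(Z, F) = F + Z
g = -2 (g = 0 - 2 = -2)
w(f, R) = 45 + R
q(27)/w(a(-15, -3), g) = (6 + 27²)/(45 - 2) = (6 + 729)/43 = 735*(1/43) = 735/43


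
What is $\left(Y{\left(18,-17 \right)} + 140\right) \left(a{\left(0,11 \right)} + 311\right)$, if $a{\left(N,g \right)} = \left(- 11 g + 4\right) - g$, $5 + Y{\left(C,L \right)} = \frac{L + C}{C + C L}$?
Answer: $\frac{2371619}{96} \approx 24704.0$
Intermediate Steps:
$Y{\left(C,L \right)} = -5 + \frac{C + L}{C + C L}$ ($Y{\left(C,L \right)} = -5 + \frac{L + C}{C + C L} = -5 + \frac{C + L}{C + C L}$)
$a{\left(N,g \right)} = 4 - 12 g$ ($a{\left(N,g \right)} = \left(4 - 11 g\right) - g = 4 - 12 g$)
$\left(Y{\left(18,-17 \right)} + 140\right) \left(a{\left(0,11 \right)} + 311\right) = \left(\frac{-17 - 72 - 90 \left(-17\right)}{18 \left(1 - 17\right)} + 140\right) \left(\left(4 - 132\right) + 311\right) = \left(\frac{-17 - 72 + 1530}{18 \left(-16\right)} + 140\right) \left(\left(4 - 132\right) + 311\right) = \left(\frac{1}{18} \left(- \frac{1}{16}\right) 1441 + 140\right) \left(-128 + 311\right) = \left(- \frac{1441}{288} + 140\right) 183 = \frac{38879}{288} \cdot 183 = \frac{2371619}{96}$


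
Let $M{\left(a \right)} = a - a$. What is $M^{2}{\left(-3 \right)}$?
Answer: $0$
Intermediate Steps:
$M{\left(a \right)} = 0$
$M^{2}{\left(-3 \right)} = 0^{2} = 0$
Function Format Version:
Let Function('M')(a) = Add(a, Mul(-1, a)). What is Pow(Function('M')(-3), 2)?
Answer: 0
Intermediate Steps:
Function('M')(a) = 0
Pow(Function('M')(-3), 2) = Pow(0, 2) = 0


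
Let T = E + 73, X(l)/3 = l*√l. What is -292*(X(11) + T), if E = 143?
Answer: -63072 - 9636*√11 ≈ -95031.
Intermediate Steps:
X(l) = 3*l^(3/2) (X(l) = 3*(l*√l) = 3*l^(3/2))
T = 216 (T = 143 + 73 = 216)
-292*(X(11) + T) = -292*(3*11^(3/2) + 216) = -292*(3*(11*√11) + 216) = -292*(33*√11 + 216) = -292*(216 + 33*√11) = -63072 - 9636*√11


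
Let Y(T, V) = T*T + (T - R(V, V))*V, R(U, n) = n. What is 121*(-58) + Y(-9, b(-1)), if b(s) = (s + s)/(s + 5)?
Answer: -27731/4 ≈ -6932.8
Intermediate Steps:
b(s) = 2*s/(5 + s) (b(s) = (2*s)/(5 + s) = 2*s/(5 + s))
Y(T, V) = T**2 + V*(T - V) (Y(T, V) = T*T + (T - V)*V = T**2 + V*(T - V))
121*(-58) + Y(-9, b(-1)) = 121*(-58) + ((-9)**2 - (2*(-1)/(5 - 1))**2 - 18*(-1)/(5 - 1)) = -7018 + (81 - (2*(-1)/4)**2 - 18*(-1)/4) = -7018 + (81 - (2*(-1)*(1/4))**2 - 18*(-1)/4) = -7018 + (81 - (-1/2)**2 - 9*(-1/2)) = -7018 + (81 - 1*1/4 + 9/2) = -7018 + (81 - 1/4 + 9/2) = -7018 + 341/4 = -27731/4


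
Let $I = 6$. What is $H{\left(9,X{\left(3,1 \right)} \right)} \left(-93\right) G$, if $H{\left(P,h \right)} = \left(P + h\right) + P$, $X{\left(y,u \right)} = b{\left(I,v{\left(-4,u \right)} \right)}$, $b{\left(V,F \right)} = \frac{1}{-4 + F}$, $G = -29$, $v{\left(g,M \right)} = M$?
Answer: $47647$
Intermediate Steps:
$X{\left(y,u \right)} = \frac{1}{-4 + u}$
$H{\left(P,h \right)} = h + 2 P$
$H{\left(9,X{\left(3,1 \right)} \right)} \left(-93\right) G = \left(\frac{1}{-4 + 1} + 2 \cdot 9\right) \left(-93\right) \left(-29\right) = \left(\frac{1}{-3} + 18\right) \left(-93\right) \left(-29\right) = \left(- \frac{1}{3} + 18\right) \left(-93\right) \left(-29\right) = \frac{53}{3} \left(-93\right) \left(-29\right) = \left(-1643\right) \left(-29\right) = 47647$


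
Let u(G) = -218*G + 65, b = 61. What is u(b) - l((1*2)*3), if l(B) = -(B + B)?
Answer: -13221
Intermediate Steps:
l(B) = -2*B
u(G) = 65 - 218*G
u(b) - l((1*2)*3) = (65 - 218*61) - (-2)*(1*2)*3 = (65 - 13298) - (-2)*2*3 = -13233 - (-2)*6 = -13233 - 1*(-12) = -13233 + 12 = -13221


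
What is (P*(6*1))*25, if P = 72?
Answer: 10800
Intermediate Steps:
(P*(6*1))*25 = (72*(6*1))*25 = (72*6)*25 = 432*25 = 10800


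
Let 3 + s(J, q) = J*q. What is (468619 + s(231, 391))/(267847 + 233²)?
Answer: 558937/322136 ≈ 1.7351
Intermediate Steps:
s(J, q) = -3 + J*q
(468619 + s(231, 391))/(267847 + 233²) = (468619 + (-3 + 231*391))/(267847 + 233²) = (468619 + (-3 + 90321))/(267847 + 54289) = (468619 + 90318)/322136 = 558937*(1/322136) = 558937/322136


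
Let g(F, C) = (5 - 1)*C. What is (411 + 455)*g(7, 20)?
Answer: 69280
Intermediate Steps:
g(F, C) = 4*C
(411 + 455)*g(7, 20) = (411 + 455)*(4*20) = 866*80 = 69280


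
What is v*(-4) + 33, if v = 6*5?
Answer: -87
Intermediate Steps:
v = 30
v*(-4) + 33 = 30*(-4) + 33 = -120 + 33 = -87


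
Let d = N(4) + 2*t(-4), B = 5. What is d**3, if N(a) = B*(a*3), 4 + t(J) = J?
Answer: 85184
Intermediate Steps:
t(J) = -4 + J
N(a) = 15*a (N(a) = 5*(a*3) = 5*(3*a) = 15*a)
d = 44 (d = 15*4 + 2*(-4 - 4) = 60 + 2*(-8) = 60 - 16 = 44)
d**3 = 44**3 = 85184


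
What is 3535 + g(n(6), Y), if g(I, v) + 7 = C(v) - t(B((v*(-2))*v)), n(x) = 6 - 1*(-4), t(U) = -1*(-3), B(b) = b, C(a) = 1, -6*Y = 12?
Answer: 3526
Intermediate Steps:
Y = -2 (Y = -⅙*12 = -2)
t(U) = 3
n(x) = 10 (n(x) = 6 + 4 = 10)
g(I, v) = -9 (g(I, v) = -7 + (1 - 1*3) = -7 + (1 - 3) = -7 - 2 = -9)
3535 + g(n(6), Y) = 3535 - 9 = 3526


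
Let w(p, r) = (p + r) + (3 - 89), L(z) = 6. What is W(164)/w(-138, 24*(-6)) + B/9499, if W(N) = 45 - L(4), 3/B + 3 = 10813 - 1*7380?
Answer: -27623481/260652560 ≈ -0.10598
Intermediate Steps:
B = 3/3430 (B = 3/(-3 + (10813 - 1*7380)) = 3/(-3 + (10813 - 7380)) = 3/(-3 + 3433) = 3/3430 ≈ 0.00087464)
w(p, r) = -86 + p + r (w(p, r) = (p + r) - 86 = -86 + p + r)
W(N) = 39 (W(N) = 45 - 1*6 = 45 - 6 = 39)
W(164)/w(-138, 24*(-6)) + B/9499 = 39/(-86 - 138 + 24*(-6)) + (3/3430)/9499 = 39/(-86 - 138 - 144) + (3/3430)*(1/9499) = 39/(-368) + 3/32581570 = 39*(-1/368) + 3/32581570 = -39/368 + 3/32581570 = -27623481/260652560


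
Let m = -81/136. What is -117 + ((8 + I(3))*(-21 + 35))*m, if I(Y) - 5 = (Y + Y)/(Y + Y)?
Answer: -7947/34 ≈ -233.74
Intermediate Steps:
m = -81/136 (m = -81*1/136 = -81/136 ≈ -0.59559)
I(Y) = 6 (I(Y) = 5 + (Y + Y)/(Y + Y) = 5 + (2*Y)/((2*Y)) = 5 + (2*Y)*(1/(2*Y)) = 5 + 1 = 6)
-117 + ((8 + I(3))*(-21 + 35))*m = -117 + ((8 + 6)*(-21 + 35))*(-81/136) = -117 + (14*14)*(-81/136) = -117 + 196*(-81/136) = -117 - 3969/34 = -7947/34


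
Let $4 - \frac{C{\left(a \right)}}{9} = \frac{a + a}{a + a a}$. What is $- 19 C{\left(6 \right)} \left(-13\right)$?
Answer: $\frac{57798}{7} \approx 8256.9$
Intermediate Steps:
$C{\left(a \right)} = 36 - \frac{18 a}{a + a^{2}}$ ($C{\left(a \right)} = 36 - 9 \frac{a + a}{a + a a} = 36 - 9 \frac{2 a}{a + a^{2}} = 36 - \frac{18 a}{a + a^{2}}$)
$- 19 C{\left(6 \right)} \left(-13\right) = - 19 \frac{18 \left(1 + 2 \cdot 6\right)}{1 + 6} \left(-13\right) = - 19 \frac{18 \left(1 + 12\right)}{7} \left(-13\right) = - 19 \cdot 18 \cdot \frac{1}{7} \cdot 13 \left(-13\right) = \left(-19\right) \frac{234}{7} \left(-13\right) = \left(- \frac{4446}{7}\right) \left(-13\right) = \frac{57798}{7}$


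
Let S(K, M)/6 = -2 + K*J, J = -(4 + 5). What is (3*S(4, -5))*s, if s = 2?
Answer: -1368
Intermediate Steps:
J = -9 (J = -1*9 = -9)
S(K, M) = -12 - 54*K (S(K, M) = 6*(-2 + K*(-9)) = 6*(-2 - 9*K) = -12 - 54*K)
(3*S(4, -5))*s = (3*(-12 - 54*4))*2 = (3*(-12 - 216))*2 = (3*(-228))*2 = -684*2 = -1368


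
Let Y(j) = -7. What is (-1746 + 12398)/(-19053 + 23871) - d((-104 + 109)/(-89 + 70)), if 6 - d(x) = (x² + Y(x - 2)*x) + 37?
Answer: 30544015/869649 ≈ 35.122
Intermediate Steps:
d(x) = -31 - x² + 7*x (d(x) = 6 - ((x² - 7*x) + 37) = 6 - (37 + x² - 7*x) = 6 + (-37 - x² + 7*x) = -31 - x² + 7*x)
(-1746 + 12398)/(-19053 + 23871) - d((-104 + 109)/(-89 + 70)) = (-1746 + 12398)/(-19053 + 23871) - (-31 - ((-104 + 109)/(-89 + 70))² + 7*((-104 + 109)/(-89 + 70))) = 10652/4818 - (-31 - (5/(-19))² + 7*(5/(-19))) = 10652*(1/4818) - (-31 - (5*(-1/19))² + 7*(5*(-1/19))) = 5326/2409 - (-31 - (-5/19)² + 7*(-5/19)) = 5326/2409 - (-31 - 1*25/361 - 35/19) = 5326/2409 - (-31 - 25/361 - 35/19) = 5326/2409 - 1*(-11881/361) = 5326/2409 + 11881/361 = 30544015/869649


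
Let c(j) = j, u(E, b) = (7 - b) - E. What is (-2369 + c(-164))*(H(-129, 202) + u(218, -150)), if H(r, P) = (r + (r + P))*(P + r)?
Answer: 10509417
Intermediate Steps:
u(E, b) = 7 - E - b
H(r, P) = (P + r)*(P + 2*r) (H(r, P) = (r + (P + r))*(P + r) = (P + 2*r)*(P + r) = (P + r)*(P + 2*r))
(-2369 + c(-164))*(H(-129, 202) + u(218, -150)) = (-2369 - 164)*((202² + 2*(-129)² + 3*202*(-129)) + (7 - 1*218 - 1*(-150))) = -2533*((40804 + 2*16641 - 78174) + (7 - 218 + 150)) = -2533*((40804 + 33282 - 78174) - 61) = -2533*(-4088 - 61) = -2533*(-4149) = 10509417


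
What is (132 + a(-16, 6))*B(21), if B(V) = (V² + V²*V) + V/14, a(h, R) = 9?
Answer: 2736387/2 ≈ 1.3682e+6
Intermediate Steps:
B(V) = V² + V³ + V/14 (B(V) = (V² + V³) + V*(1/14) = (V² + V³) + V/14 = V² + V³ + V/14)
(132 + a(-16, 6))*B(21) = (132 + 9)*(21*(1/14 + 21 + 21²)) = 141*(21*(1/14 + 21 + 441)) = 141*(21*(6469/14)) = 141*(19407/2) = 2736387/2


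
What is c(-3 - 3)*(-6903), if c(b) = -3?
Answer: 20709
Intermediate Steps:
c(-3 - 3)*(-6903) = -3*(-6903) = 20709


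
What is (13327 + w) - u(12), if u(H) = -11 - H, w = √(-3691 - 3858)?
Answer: 13350 + I*√7549 ≈ 13350.0 + 86.885*I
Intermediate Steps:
w = I*√7549 (w = √(-7549) = I*√7549 ≈ 86.885*I)
(13327 + w) - u(12) = (13327 + I*√7549) - (-11 - 1*12) = (13327 + I*√7549) - (-11 - 12) = (13327 + I*√7549) - 1*(-23) = (13327 + I*√7549) + 23 = 13350 + I*√7549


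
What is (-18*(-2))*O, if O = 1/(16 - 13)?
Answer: 12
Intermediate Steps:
O = ⅓ (O = 1/3 = ⅓ ≈ 0.33333)
(-18*(-2))*O = -18*(-2)*(⅓) = 36*(⅓) = 12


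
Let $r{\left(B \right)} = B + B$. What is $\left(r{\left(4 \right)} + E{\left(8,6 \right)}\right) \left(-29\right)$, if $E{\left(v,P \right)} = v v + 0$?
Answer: $-2088$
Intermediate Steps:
$E{\left(v,P \right)} = v^{2}$ ($E{\left(v,P \right)} = v^{2} + 0 = v^{2}$)
$r{\left(B \right)} = 2 B$
$\left(r{\left(4 \right)} + E{\left(8,6 \right)}\right) \left(-29\right) = \left(2 \cdot 4 + 8^{2}\right) \left(-29\right) = \left(8 + 64\right) \left(-29\right) = 72 \left(-29\right) = -2088$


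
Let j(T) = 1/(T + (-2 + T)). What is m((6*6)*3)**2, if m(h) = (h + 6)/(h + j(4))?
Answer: 467856/421201 ≈ 1.1108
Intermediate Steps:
j(T) = 1/(-2 + 2*T)
m(h) = (6 + h)/(1/6 + h) (m(h) = (h + 6)/(h + 1/(2*(-1 + 4))) = (6 + h)/(h + (1/2)/3) = (6 + h)/(h + (1/2)*(1/3)) = (6 + h)/(h + 1/6) = (6 + h)/(1/6 + h))
m((6*6)*3)**2 = (6*(6 + (6*6)*3)/(1 + 6*((6*6)*3)))**2 = (6*(6 + 36*3)/(1 + 6*(36*3)))**2 = (6*(6 + 108)/(1 + 6*108))**2 = (6*114/(1 + 648))**2 = (6*114/649)**2 = (6*(1/649)*114)**2 = (684/649)**2 = 467856/421201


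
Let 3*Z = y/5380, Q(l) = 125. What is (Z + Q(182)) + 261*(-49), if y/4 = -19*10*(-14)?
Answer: -10219316/807 ≈ -12663.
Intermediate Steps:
y = 10640 (y = 4*(-19*10*(-14)) = 4*(-190*(-14)) = 4*2660 = 10640)
Z = 532/807 (Z = (10640/5380)/3 = (10640*(1/5380))/3 = (⅓)*(532/269) = 532/807 ≈ 0.65923)
(Z + Q(182)) + 261*(-49) = (532/807 + 125) + 261*(-49) = 101407/807 - 12789 = -10219316/807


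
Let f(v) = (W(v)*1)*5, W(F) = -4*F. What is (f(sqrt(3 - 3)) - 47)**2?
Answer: 2209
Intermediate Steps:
f(v) = -20*v (f(v) = (-4*v*1)*5 = -4*v*5 = -20*v)
(f(sqrt(3 - 3)) - 47)**2 = (-20*sqrt(3 - 3) - 47)**2 = (-20*sqrt(0) - 47)**2 = (-20*0 - 47)**2 = (0 - 47)**2 = (-47)**2 = 2209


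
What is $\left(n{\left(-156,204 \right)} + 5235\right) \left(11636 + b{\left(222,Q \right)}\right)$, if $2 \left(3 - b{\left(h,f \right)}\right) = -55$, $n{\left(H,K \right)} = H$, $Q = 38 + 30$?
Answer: $\frac{118508307}{2} \approx 5.9254 \cdot 10^{7}$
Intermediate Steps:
$Q = 68$
$b{\left(h,f \right)} = \frac{61}{2}$ ($b{\left(h,f \right)} = 3 - - \frac{55}{2} = 3 + \frac{55}{2} = \frac{61}{2}$)
$\left(n{\left(-156,204 \right)} + 5235\right) \left(11636 + b{\left(222,Q \right)}\right) = \left(-156 + 5235\right) \left(11636 + \frac{61}{2}\right) = 5079 \cdot \frac{23333}{2} = \frac{118508307}{2}$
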